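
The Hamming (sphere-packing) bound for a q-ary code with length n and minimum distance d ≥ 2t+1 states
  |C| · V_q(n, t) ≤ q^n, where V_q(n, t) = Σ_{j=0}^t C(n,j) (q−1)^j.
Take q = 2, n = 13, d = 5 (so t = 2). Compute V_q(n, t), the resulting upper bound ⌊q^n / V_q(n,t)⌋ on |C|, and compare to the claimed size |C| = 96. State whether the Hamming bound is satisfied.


V_q(n, t) = 92, q^n = 8192, Hamming bound = 89, |C| = 96 > bound (violated).

Step 1: Compute V_q(n, t) = Σ_{j=0}^2 C(n, j) (q−1)^j.
  j = 0: C(13,0)·(1)^0 = 1·1 = 1.
  j = 1: C(13,1)·(1)^1 = 13·1 = 13.
  j = 2: C(13,2)·(1)^2 = 78·1 = 78.
  V_q(n, t) = 1 + 13 + 78 = 92.
Step 2: q^n = 2^13 = 8192.
Step 3: Hamming bound ⌊q^n / V_q(n,t)⌋ = ⌊8192/92⌋ = 89.
Step 4: Compare |C| = 96 to 89: violated.
The claimed |C| lies above the Hamming bound, so no 2-ary code of length 13 with d ≥ 5 can have 96 codewords.


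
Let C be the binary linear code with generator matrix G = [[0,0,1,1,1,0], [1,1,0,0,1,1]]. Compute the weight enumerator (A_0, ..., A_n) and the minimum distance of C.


Weight distribution: A_0 = 1, A_3 = 1, A_4 = 1, A_5 = 1. Minimum distance d = 3.

Enumerate all 2^2 = 4 messages m ∈ F_2^2.
For each, compute codeword c = mG in F_2^6, then tally its weight.
  m = 00 → c = 000000, weight = 0.
  m = 10 → c = 001110, weight = 3.
  m = 01 → c = 110011, weight = 4.
  m = 11 → c = 111101, weight = 5.
Tally weights:
  weight 0: 1 codewords.
  weight 3: 1 codewords.
  weight 4: 1 codewords.
  weight 5: 1 codewords.
Minimum distance d = smallest w > 0 with A_w > 0 = 3.
Sanity: Σ A_w = 4 = 2^2 = 4 ✓.


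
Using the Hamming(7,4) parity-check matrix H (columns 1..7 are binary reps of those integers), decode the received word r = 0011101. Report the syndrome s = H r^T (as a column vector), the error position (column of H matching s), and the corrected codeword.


s = (1, 0, 1)^T, error position = 5, corrected codeword c = 0011001

Compute s = H r^T mod 2 one row at a time:
  s_1 = 1 + 1 + 0 + 1 = 3 ≡ 1 (mod 2).
  s_2 = 0 + 1 + 0 + 1 = 2 ≡ 0 (mod 2).
  s_3 = 0 + 1 + 1 + 1 = 3 ≡ 1 (mod 2).
s = (1, 0, 1)^T — this equals column 5 of H (binary 101), so error is at position 5.
Correct: flip bit 5 of r = 0011101 to get c = 0011001.


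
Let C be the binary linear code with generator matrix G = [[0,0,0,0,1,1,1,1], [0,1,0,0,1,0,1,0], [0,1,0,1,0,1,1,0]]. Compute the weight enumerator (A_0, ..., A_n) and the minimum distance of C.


Weight distribution: A_0 = 1, A_3 = 4, A_4 = 3. Minimum distance d = 3.

Enumerate all 2^3 = 8 messages m ∈ F_2^3.
For each, compute codeword c = mG in F_2^8, then tally its weight.
  m = 000 → c = 00000000, weight = 0.
  m = 100 → c = 00001111, weight = 4.
  m = 010 → c = 01001010, weight = 3.
  m = 110 → c = 01000101, weight = 3.
  m = 001 → c = 01010110, weight = 4.
  m = 101 → c = 01011001, weight = 4.
  m = 011 → c = 00011100, weight = 3.
  m = 111 → c = 00010011, weight = 3.
Tally weights:
  weight 0: 1 codewords.
  weight 3: 4 codewords.
  weight 4: 3 codewords.
Minimum distance d = smallest w > 0 with A_w > 0 = 3.
Sanity: Σ A_w = 8 = 2^3 = 8 ✓.


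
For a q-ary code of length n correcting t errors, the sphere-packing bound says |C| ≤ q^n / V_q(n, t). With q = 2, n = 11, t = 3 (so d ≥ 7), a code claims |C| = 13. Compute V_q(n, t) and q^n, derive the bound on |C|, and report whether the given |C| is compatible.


V_q(n, t) = 232, q^n = 2048, Hamming bound = 8, |C| = 13 > bound (violated).

Step 1: Compute V_q(n, t) = Σ_{j=0}^3 C(n, j) (q−1)^j.
  j = 0: C(11,0)·(1)^0 = 1·1 = 1.
  j = 1: C(11,1)·(1)^1 = 11·1 = 11.
  j = 2: C(11,2)·(1)^2 = 55·1 = 55.
  j = 3: C(11,3)·(1)^3 = 165·1 = 165.
  V_q(n, t) = 1 + 11 + 55 + 165 = 232.
Step 2: q^n = 2^11 = 2048.
Step 3: Hamming bound ⌊q^n / V_q(n,t)⌋ = ⌊2048/232⌋ = 8.
Step 4: Compare |C| = 13 to 8: violated.
The claimed |C| lies above the Hamming bound, so no 2-ary code of length 11 with d ≥ 7 can have 13 codewords.


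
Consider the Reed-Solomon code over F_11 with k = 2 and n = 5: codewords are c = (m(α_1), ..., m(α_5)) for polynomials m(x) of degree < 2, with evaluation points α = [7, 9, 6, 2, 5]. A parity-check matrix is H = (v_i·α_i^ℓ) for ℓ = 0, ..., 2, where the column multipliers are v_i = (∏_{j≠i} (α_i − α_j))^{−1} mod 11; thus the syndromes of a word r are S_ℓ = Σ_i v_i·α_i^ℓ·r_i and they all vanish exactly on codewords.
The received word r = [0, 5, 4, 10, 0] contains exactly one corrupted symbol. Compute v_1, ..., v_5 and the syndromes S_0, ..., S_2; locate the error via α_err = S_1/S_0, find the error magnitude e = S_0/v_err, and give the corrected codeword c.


S = (7, 5, 2), error at position 1, error magnitude e = 3, c = [8, 5, 4, 10, 0].

Step 1: column multipliers v_i = (∏_{j≠i}(α_i − α_j))^{−1} mod 11.
  i = 1 (α = 7): (7−9)(7−6)(7−2)(7−5) = (−2)·1·5·2 = −20 ≡ 2, so v_1 = 2^{−1} = 6 (mod 11).
  i = 2 (α = 9): (9−7)(9−6)(9−2)(9−5) = 2·3·7·4 = 168 ≡ 3, so v_2 = 3^{−1} = 4 (mod 11).
  i = 3 (α = 6): (6−7)(6−9)(6−2)(6−5) = (−1)·(−3)·4·1 = 12 ≡ 1, so v_3 = 1^{−1} = 1 (mod 11).
  i = 4 (α = 2): (2−7)(2−9)(2−6)(2−5) = (−5)·(−7)·(−4)·(−3) = 420 ≡ 2, so v_4 = 2^{−1} = 6 (mod 11).
  i = 5 (α = 5): (5−7)(5−9)(5−6)(5−2) = (−2)·(−4)·(−1)·3 = −24 ≡ 9, so v_5 = 9^{−1} = 5 (mod 11).
  v = [6, 4, 1, 6, 5].
Step 2: syndromes of r = [0, 5, 4, 10, 0] (all sums mod 11).
  S_0 = Σ v_i r_i = 6·0 + 4·5 + 1·4 + 6·10 + 5·0 = 84 ≡ 7.
  S_1 = Σ v_i α_i r_i = 6·7·0 + 4·9·5 + 1·6·4 + 6·2·10 + 5·5·0 = 324 ≡ 5.
  α_i^2 mod 11 = [5, 4, 3, 4, 3].
  S_2 = Σ v_i α_i^2 r_i = 6·5·0 + 4·4·5 + 1·3·4 + 6·4·10 + 5·3·0 = 332 ≡ 2.
  S = (7, 5, 2) ≠ 0, so r is not a codeword (an error is present).
Step 3: locate the error. For a single error e at position i, S_ℓ = v_i·e·α_i^ℓ, so α_err = S_1/S_0.
  S_0^{−1} = 7^{−1} = 8 (mod 11), so α_err = 5·8 = 40 ≡ 7 = α_1. Error position i = 1.
  Consistency check: S_2/S_1 = 2·9 = 18 ≡ 7 = α_err ✓ (single-error assumption holds).
Step 4: error magnitude e = S_0/v_1 = S_0·∏_{j≠1}(α_1 − α_j) = 7·2 = 14 ≡ 3 (mod 11).
Step 5: correct position 1: c_1 = r_1 − e = 0 − 3 ≡ 8 (mod 11). Hence c = [8, 5, 4, 10, 0].
  Check: interpolating c through the α_i gives m(x) = 2 + 4·x (degree < 2) with m(α_i) = c_i for every i, so c is indeed a codeword.


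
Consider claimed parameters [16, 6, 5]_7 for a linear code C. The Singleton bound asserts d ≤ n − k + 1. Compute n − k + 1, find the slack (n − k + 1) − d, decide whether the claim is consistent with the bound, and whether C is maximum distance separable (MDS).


Singleton RHS = n − k + 1 = 11, slack = 6, bound satisfied, not MDS.

Singleton bound: d ≤ n − k + 1.
Here n = 16, k = 6, so n − k + 1 = 11.
Given d = 5, check d ≤ 11: YES.
Slack = (n − k + 1) − d = 6.
The code is NOT MDS (slack = 6 > 0).
Description: the claimed parameters are [16, 6, 5]_7; such a code would be non-MDS.


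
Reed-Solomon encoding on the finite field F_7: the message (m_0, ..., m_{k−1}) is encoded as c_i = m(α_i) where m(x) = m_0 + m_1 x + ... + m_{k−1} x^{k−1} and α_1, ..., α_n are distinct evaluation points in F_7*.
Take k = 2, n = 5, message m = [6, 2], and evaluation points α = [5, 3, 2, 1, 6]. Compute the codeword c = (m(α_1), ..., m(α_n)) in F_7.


c = [2, 5, 3, 1, 4]

Message polynomial: m(x) = 6 + 2·x (mod 7).
For each evaluation point α_i, compute m(α_i) mod 7:
  α_1 = 5: Horner steps 2 → 2, so m(5) = 2.
  α_2 = 3: Horner steps 2 → 5, so m(3) = 5.
  α_3 = 2: Horner steps 2 → 3, so m(2) = 3.
  α_4 = 1: Horner steps 2 → 1, so m(1) = 1.
  α_5 = 6: Horner steps 2 → 4, so m(6) = 4.
Codeword c = [2, 5, 3, 1, 4] ∈ F_7^5.


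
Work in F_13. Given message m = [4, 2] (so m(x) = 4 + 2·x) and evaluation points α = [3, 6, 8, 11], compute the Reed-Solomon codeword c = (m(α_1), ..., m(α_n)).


c = [10, 3, 7, 0]

Message polynomial: m(x) = 4 + 2·x (mod 13).
For each evaluation point α_i, compute m(α_i) mod 13:
  α_1 = 3: Horner steps 2 → 10, so m(3) = 10.
  α_2 = 6: Horner steps 2 → 3, so m(6) = 3.
  α_3 = 8: Horner steps 2 → 7, so m(8) = 7.
  α_4 = 11: Horner steps 2 → 0, so m(11) = 0.
Codeword c = [10, 3, 7, 0] ∈ F_13^4.


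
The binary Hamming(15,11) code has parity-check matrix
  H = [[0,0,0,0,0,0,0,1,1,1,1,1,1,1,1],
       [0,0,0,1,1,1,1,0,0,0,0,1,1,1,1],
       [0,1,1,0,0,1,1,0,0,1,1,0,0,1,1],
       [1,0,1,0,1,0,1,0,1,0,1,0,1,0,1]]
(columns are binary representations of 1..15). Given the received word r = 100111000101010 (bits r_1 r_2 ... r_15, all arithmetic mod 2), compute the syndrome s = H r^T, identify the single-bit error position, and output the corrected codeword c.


s = (1, 1, 1, 0)^T, error position = 14, corrected codeword c = 100111000101000

Compute s = H r^T mod 2 one row at a time:
  s_1 = 0 + 0 + 1 + 0 + 1 + 0 + 1 + 0 = 3 ≡ 1 (mod 2).
  s_2 = 1 + 1 + 1 + 0 + 1 + 0 + 1 + 0 = 5 ≡ 1 (mod 2).
  s_3 = 0 + 0 + 1 + 0 + 1 + 0 + 1 + 0 = 3 ≡ 1 (mod 2).
  s_4 = 1 + 0 + 1 + 0 + 0 + 0 + 0 + 0 = 2 ≡ 0 (mod 2).
s = (1, 1, 1, 0)^T — this equals column 14 of H (binary 1110), so error is at position 14.
Correct: flip bit 14 of r = 100111000101010 to get c = 100111000101000.


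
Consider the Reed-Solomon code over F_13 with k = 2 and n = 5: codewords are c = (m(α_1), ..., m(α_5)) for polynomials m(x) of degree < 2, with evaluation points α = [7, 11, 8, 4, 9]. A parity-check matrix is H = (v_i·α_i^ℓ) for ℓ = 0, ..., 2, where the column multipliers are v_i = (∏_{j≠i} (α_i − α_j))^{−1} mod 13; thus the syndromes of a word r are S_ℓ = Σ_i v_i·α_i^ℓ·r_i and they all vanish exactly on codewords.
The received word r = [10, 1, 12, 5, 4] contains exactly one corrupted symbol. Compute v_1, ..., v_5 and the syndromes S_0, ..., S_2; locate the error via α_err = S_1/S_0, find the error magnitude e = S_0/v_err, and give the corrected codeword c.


S = (8, 4, 2), error at position 1, error magnitude e = 3, c = [7, 1, 12, 5, 4].

Step 1: column multipliers v_i = (∏_{j≠i}(α_i − α_j))^{−1} mod 13.
  i = 1 (α = 7): (7−11)(7−8)(7−4)(7−9) = (−4)·(−1)·3·(−2) = −24 ≡ 2, so v_1 = 2^{−1} = 7 (mod 13).
  i = 2 (α = 11): (11−7)(11−8)(11−4)(11−9) = 4·3·7·2 = 168 ≡ 12, so v_2 = 12^{−1} = 12 (mod 13).
  i = 3 (α = 8): (8−7)(8−11)(8−4)(8−9) = 1·(−3)·4·(−1) = 12 ≡ 12, so v_3 = 12^{−1} = 12 (mod 13).
  i = 4 (α = 4): (4−7)(4−11)(4−8)(4−9) = (−3)·(−7)·(−4)·(−5) = 420 ≡ 4, so v_4 = 4^{−1} = 10 (mod 13).
  i = 5 (α = 9): (9−7)(9−11)(9−8)(9−4) = 2·(−2)·1·5 = −20 ≡ 6, so v_5 = 6^{−1} = 11 (mod 13).
  v = [7, 12, 12, 10, 11].
Step 2: syndromes of r = [10, 1, 12, 5, 4] (all sums mod 13).
  S_0 = Σ v_i r_i = 7·10 + 12·1 + 12·12 + 10·5 + 11·4 = 320 ≡ 8.
  S_1 = Σ v_i α_i r_i = 7·7·10 + 12·11·1 + 12·8·12 + 10·4·5 + 11·9·4 = 2370 ≡ 4.
  α_i^2 mod 13 = [10, 4, 12, 3, 3].
  S_2 = Σ v_i α_i^2 r_i = 7·10·10 + 12·4·1 + 12·12·12 + 10·3·5 + 11·3·4 = 2758 ≡ 2.
  S = (8, 4, 2) ≠ 0, so r is not a codeword (an error is present).
Step 3: locate the error. For a single error e at position i, S_ℓ = v_i·e·α_i^ℓ, so α_err = S_1/S_0.
  S_0^{−1} = 8^{−1} = 5 (mod 13), so α_err = 4·5 = 20 ≡ 7 = α_1. Error position i = 1.
  Consistency check: S_2/S_1 = 2·10 = 20 ≡ 7 = α_err ✓ (single-error assumption holds).
Step 4: error magnitude e = S_0/v_1 = S_0·∏_{j≠1}(α_1 − α_j) = 8·2 = 16 ≡ 3 (mod 13).
Step 5: correct position 1: c_1 = r_1 − e = 10 − 3 ≡ 7 (mod 13). Hence c = [7, 1, 12, 5, 4].
  Check: interpolating c through the α_i gives m(x) = 11 + 5·x (degree < 2) with m(α_i) = c_i for every i, so c is indeed a codeword.


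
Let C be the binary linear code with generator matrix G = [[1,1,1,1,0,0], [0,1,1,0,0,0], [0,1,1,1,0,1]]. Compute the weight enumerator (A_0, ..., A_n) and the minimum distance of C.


Weight distribution: A_0 = 1, A_2 = 4, A_4 = 3. Minimum distance d = 2.

Enumerate all 2^3 = 8 messages m ∈ F_2^3.
For each, compute codeword c = mG in F_2^6, then tally its weight.
  m = 000 → c = 000000, weight = 0.
  m = 100 → c = 111100, weight = 4.
  m = 010 → c = 011000, weight = 2.
  m = 110 → c = 100100, weight = 2.
  m = 001 → c = 011101, weight = 4.
  m = 101 → c = 100001, weight = 2.
  m = 011 → c = 000101, weight = 2.
  m = 111 → c = 111001, weight = 4.
Tally weights:
  weight 0: 1 codewords.
  weight 2: 4 codewords.
  weight 4: 3 codewords.
Minimum distance d = smallest w > 0 with A_w > 0 = 2.
Sanity: Σ A_w = 8 = 2^3 = 8 ✓.


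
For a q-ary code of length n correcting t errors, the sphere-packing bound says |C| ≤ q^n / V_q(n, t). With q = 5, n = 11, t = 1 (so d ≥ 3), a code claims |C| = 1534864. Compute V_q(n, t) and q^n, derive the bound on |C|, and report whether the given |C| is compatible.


V_q(n, t) = 45, q^n = 48828125, Hamming bound = 1085069, |C| = 1534864 > bound (violated).

Step 1: Compute V_q(n, t) = Σ_{j=0}^1 C(n, j) (q−1)^j.
  j = 0: C(11,0)·(4)^0 = 1·1 = 1.
  j = 1: C(11,1)·(4)^1 = 11·4 = 44.
  V_q(n, t) = 1 + 44 = 45.
Step 2: q^n = 5^11 = 48828125.
Step 3: Hamming bound ⌊q^n / V_q(n,t)⌋ = ⌊48828125/45⌋ = 1085069.
Step 4: Compare |C| = 1534864 to 1085069: violated.
The claimed |C| lies above the Hamming bound, so no 5-ary code of length 11 with d ≥ 3 can have 1534864 codewords.


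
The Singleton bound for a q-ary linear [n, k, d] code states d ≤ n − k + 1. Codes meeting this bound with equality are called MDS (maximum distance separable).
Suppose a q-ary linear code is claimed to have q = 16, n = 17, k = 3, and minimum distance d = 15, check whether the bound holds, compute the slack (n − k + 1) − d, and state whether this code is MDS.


Singleton RHS = n − k + 1 = 15, slack = 0, bound satisfied, MDS.

Singleton bound: d ≤ n − k + 1.
Here n = 17, k = 3, so n − k + 1 = 15.
Given d = 15, check d ≤ 15: YES.
Slack = (n − k + 1) − d = 0.
The code is MDS (slack = 0).
Description: the claimed parameters are [17, 3, 15]_16; such a code would be MDS (meets Singleton bound).


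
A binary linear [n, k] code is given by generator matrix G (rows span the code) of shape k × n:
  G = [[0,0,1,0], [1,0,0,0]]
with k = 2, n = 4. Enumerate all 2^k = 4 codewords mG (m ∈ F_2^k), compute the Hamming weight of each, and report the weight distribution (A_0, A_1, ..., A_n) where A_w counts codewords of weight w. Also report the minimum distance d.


Weight distribution: A_0 = 1, A_1 = 2, A_2 = 1. Minimum distance d = 1.

Enumerate all 2^2 = 4 messages m ∈ F_2^2.
For each, compute codeword c = mG in F_2^4, then tally its weight.
  m = 00 → c = 0000, weight = 0.
  m = 10 → c = 0010, weight = 1.
  m = 01 → c = 1000, weight = 1.
  m = 11 → c = 1010, weight = 2.
Tally weights:
  weight 0: 1 codewords.
  weight 1: 2 codewords.
  weight 2: 1 codewords.
Minimum distance d = smallest w > 0 with A_w > 0 = 1.
Sanity: Σ A_w = 4 = 2^2 = 4 ✓.


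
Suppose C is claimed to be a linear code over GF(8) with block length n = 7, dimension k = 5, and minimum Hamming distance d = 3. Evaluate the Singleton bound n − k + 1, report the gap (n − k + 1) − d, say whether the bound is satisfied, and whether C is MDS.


Singleton RHS = n − k + 1 = 3, slack = 0, bound satisfied, MDS.

Singleton bound: d ≤ n − k + 1.
Here n = 7, k = 5, so n − k + 1 = 3.
Given d = 3, check d ≤ 3: YES.
Slack = (n − k + 1) − d = 0.
The code is MDS (slack = 0).
Description: the claimed parameters are [7, 5, 3]_8; such a code would be MDS (meets Singleton bound).


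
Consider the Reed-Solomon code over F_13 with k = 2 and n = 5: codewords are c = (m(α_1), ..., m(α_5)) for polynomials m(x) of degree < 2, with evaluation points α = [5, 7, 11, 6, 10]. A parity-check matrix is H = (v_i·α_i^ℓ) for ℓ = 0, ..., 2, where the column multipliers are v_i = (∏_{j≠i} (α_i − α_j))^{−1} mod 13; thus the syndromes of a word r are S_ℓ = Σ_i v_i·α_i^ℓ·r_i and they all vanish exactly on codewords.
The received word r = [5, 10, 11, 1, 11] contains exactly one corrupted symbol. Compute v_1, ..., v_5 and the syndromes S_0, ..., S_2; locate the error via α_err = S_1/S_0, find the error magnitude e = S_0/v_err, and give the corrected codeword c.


S = (10, 6, 1), error at position 3, error magnitude e = 4, c = [5, 10, 7, 1, 11].

Step 1: column multipliers v_i = (∏_{j≠i}(α_i − α_j))^{−1} mod 13.
  i = 1 (α = 5): (5−7)(5−11)(5−6)(5−10) = (−2)·(−6)·(−1)·(−5) = 60 ≡ 8, so v_1 = 8^{−1} = 5 (mod 13).
  i = 2 (α = 7): (7−5)(7−11)(7−6)(7−10) = 2·(−4)·1·(−3) = 24 ≡ 11, so v_2 = 11^{−1} = 6 (mod 13).
  i = 3 (α = 11): (11−5)(11−7)(11−6)(11−10) = 6·4·5·1 = 120 ≡ 3, so v_3 = 3^{−1} = 9 (mod 13).
  i = 4 (α = 6): (6−5)(6−7)(6−11)(6−10) = 1·(−1)·(−5)·(−4) = −20 ≡ 6, so v_4 = 6^{−1} = 11 (mod 13).
  i = 5 (α = 10): (10−5)(10−7)(10−11)(10−6) = 5·3·(−1)·4 = −60 ≡ 5, so v_5 = 5^{−1} = 8 (mod 13).
  v = [5, 6, 9, 11, 8].
Step 2: syndromes of r = [5, 10, 11, 1, 11] (all sums mod 13).
  S_0 = Σ v_i r_i = 5·5 + 6·10 + 9·11 + 11·1 + 8·11 = 283 ≡ 10.
  S_1 = Σ v_i α_i r_i = 5·5·5 + 6·7·10 + 9·11·11 + 11·6·1 + 8·10·11 = 2580 ≡ 6.
  α_i^2 mod 13 = [12, 10, 4, 10, 9].
  S_2 = Σ v_i α_i^2 r_i = 5·12·5 + 6·10·10 + 9·4·11 + 11·10·1 + 8·9·11 = 2198 ≡ 1.
  S = (10, 6, 1) ≠ 0, so r is not a codeword (an error is present).
Step 3: locate the error. For a single error e at position i, S_ℓ = v_i·e·α_i^ℓ, so α_err = S_1/S_0.
  S_0^{−1} = 10^{−1} = 4 (mod 13), so α_err = 6·4 = 24 ≡ 11 = α_3. Error position i = 3.
  Consistency check: S_2/S_1 = 1·11 = 11 ≡ 11 = α_err ✓ (single-error assumption holds).
Step 4: error magnitude e = S_0/v_3 = S_0·∏_{j≠3}(α_3 − α_j) = 10·3 = 30 ≡ 4 (mod 13).
Step 5: correct position 3: c_3 = r_3 − e = 11 − 4 ≡ 7 (mod 13). Hence c = [5, 10, 7, 1, 11].
  Check: interpolating c through the α_i gives m(x) = 12 + 9·x (degree < 2) with m(α_i) = c_i for every i, so c is indeed a codeword.


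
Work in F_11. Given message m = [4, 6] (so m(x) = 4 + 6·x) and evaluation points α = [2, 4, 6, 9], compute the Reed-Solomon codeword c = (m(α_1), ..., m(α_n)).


c = [5, 6, 7, 3]

Message polynomial: m(x) = 4 + 6·x (mod 11).
For each evaluation point α_i, compute m(α_i) mod 11:
  α_1 = 2: Horner steps 6 → 5, so m(2) = 5.
  α_2 = 4: Horner steps 6 → 6, so m(4) = 6.
  α_3 = 6: Horner steps 6 → 7, so m(6) = 7.
  α_4 = 9: Horner steps 6 → 3, so m(9) = 3.
Codeword c = [5, 6, 7, 3] ∈ F_11^4.


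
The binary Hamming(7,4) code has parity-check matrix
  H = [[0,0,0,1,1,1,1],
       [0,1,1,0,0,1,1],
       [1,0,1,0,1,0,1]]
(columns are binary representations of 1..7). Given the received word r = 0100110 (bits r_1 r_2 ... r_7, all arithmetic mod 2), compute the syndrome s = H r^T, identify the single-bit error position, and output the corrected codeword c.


s = (0, 0, 1)^T, error position = 1, corrected codeword c = 1100110

Compute s = H r^T mod 2 one row at a time:
  s_1 = 0 + 1 + 1 + 0 = 2 ≡ 0 (mod 2).
  s_2 = 1 + 0 + 1 + 0 = 2 ≡ 0 (mod 2).
  s_3 = 0 + 0 + 1 + 0 = 1 ≡ 1 (mod 2).
s = (0, 0, 1)^T — this equals column 1 of H (binary 001), so error is at position 1.
Correct: flip bit 1 of r = 0100110 to get c = 1100110.


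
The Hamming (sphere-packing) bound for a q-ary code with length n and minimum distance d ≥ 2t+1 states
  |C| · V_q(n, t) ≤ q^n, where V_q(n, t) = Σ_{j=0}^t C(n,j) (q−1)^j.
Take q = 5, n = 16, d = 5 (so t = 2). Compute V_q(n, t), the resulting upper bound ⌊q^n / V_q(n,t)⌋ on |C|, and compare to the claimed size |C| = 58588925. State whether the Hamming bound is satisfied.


V_q(n, t) = 1985, q^n = 152587890625, Hamming bound = 76870473, |C| = 58588925 ≤ bound (satisfied).

Step 1: Compute V_q(n, t) = Σ_{j=0}^2 C(n, j) (q−1)^j.
  j = 0: C(16,0)·(4)^0 = 1·1 = 1.
  j = 1: C(16,1)·(4)^1 = 16·4 = 64.
  j = 2: C(16,2)·(4)^2 = 120·16 = 1920.
  V_q(n, t) = 1 + 64 + 1920 = 1985.
Step 2: q^n = 5^16 = 152587890625.
Step 3: Hamming bound ⌊q^n / V_q(n,t)⌋ = ⌊152587890625/1985⌋ = 76870473.
Step 4: Compare |C| = 58588925 to 76870473: satisfied.
The claimed |C| lies below the Hamming bound.


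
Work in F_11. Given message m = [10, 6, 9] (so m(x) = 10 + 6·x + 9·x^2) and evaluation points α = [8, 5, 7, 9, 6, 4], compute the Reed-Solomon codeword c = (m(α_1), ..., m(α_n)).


c = [7, 1, 9, 1, 7, 2]

Message polynomial: m(x) = 10 + 6·x + 9·x^2 (mod 11).
For each evaluation point α_i, compute m(α_i) mod 11:
  α_1 = 8: Horner steps 9 → 1 → 7, so m(8) = 7.
  α_2 = 5: Horner steps 9 → 7 → 1, so m(5) = 1.
  α_3 = 7: Horner steps 9 → 3 → 9, so m(7) = 9.
  α_4 = 9: Horner steps 9 → 10 → 1, so m(9) = 1.
  α_5 = 6: Horner steps 9 → 5 → 7, so m(6) = 7.
  α_6 = 4: Horner steps 9 → 9 → 2, so m(4) = 2.
Codeword c = [7, 1, 9, 1, 7, 2] ∈ F_11^6.


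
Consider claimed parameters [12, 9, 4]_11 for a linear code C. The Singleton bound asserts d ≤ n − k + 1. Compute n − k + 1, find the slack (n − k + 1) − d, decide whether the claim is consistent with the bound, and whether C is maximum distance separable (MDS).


Singleton RHS = n − k + 1 = 4, slack = 0, bound satisfied, MDS.

Singleton bound: d ≤ n − k + 1.
Here n = 12, k = 9, so n − k + 1 = 4.
Given d = 4, check d ≤ 4: YES.
Slack = (n − k + 1) − d = 0.
The code is MDS (slack = 0).
Description: the claimed parameters are [12, 9, 4]_11; such a code would be MDS (meets Singleton bound).


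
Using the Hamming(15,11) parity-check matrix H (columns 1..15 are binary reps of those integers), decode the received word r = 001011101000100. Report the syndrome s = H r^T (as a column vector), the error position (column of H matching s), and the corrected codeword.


s = (0, 0, 1, 1)^T, error position = 3, corrected codeword c = 000011101000100

Compute s = H r^T mod 2 one row at a time:
  s_1 = 0 + 1 + 0 + 0 + 0 + 1 + 0 + 0 = 2 ≡ 0 (mod 2).
  s_2 = 0 + 1 + 1 + 1 + 0 + 1 + 0 + 0 = 4 ≡ 0 (mod 2).
  s_3 = 0 + 1 + 1 + 1 + 0 + 0 + 0 + 0 = 3 ≡ 1 (mod 2).
  s_4 = 0 + 1 + 1 + 1 + 1 + 0 + 1 + 0 = 5 ≡ 1 (mod 2).
s = (0, 0, 1, 1)^T — this equals column 3 of H (binary 0011), so error is at position 3.
Correct: flip bit 3 of r = 001011101000100 to get c = 000011101000100.


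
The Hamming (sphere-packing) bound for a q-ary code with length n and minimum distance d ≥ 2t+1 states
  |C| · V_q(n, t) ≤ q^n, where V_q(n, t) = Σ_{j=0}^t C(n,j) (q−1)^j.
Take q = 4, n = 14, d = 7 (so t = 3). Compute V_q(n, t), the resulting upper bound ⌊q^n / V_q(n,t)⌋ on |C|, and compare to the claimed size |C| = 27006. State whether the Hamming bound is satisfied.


V_q(n, t) = 10690, q^n = 268435456, Hamming bound = 25110, |C| = 27006 > bound (violated).

Step 1: Compute V_q(n, t) = Σ_{j=0}^3 C(n, j) (q−1)^j.
  j = 0: C(14,0)·(3)^0 = 1·1 = 1.
  j = 1: C(14,1)·(3)^1 = 14·3 = 42.
  j = 2: C(14,2)·(3)^2 = 91·9 = 819.
  j = 3: C(14,3)·(3)^3 = 364·27 = 9828.
  V_q(n, t) = 1 + 42 + 819 + 9828 = 10690.
Step 2: q^n = 4^14 = 268435456.
Step 3: Hamming bound ⌊q^n / V_q(n,t)⌋ = ⌊268435456/10690⌋ = 25110.
Step 4: Compare |C| = 27006 to 25110: violated.
The claimed |C| lies above the Hamming bound, so no 4-ary code of length 14 with d ≥ 7 can have 27006 codewords.


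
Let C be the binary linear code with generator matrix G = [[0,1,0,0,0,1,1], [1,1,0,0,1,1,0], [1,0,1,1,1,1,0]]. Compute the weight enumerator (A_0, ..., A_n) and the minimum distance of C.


Weight distribution: A_0 = 1, A_3 = 3, A_4 = 2, A_5 = 1, A_6 = 1. Minimum distance d = 3.

Enumerate all 2^3 = 8 messages m ∈ F_2^3.
For each, compute codeword c = mG in F_2^7, then tally its weight.
  m = 000 → c = 0000000, weight = 0.
  m = 100 → c = 0100011, weight = 3.
  m = 010 → c = 1100110, weight = 4.
  m = 110 → c = 1000101, weight = 3.
  m = 001 → c = 1011110, weight = 5.
  m = 101 → c = 1111101, weight = 6.
  m = 011 → c = 0111000, weight = 3.
  m = 111 → c = 0011011, weight = 4.
Tally weights:
  weight 0: 1 codewords.
  weight 3: 3 codewords.
  weight 4: 2 codewords.
  weight 5: 1 codewords.
  weight 6: 1 codewords.
Minimum distance d = smallest w > 0 with A_w > 0 = 3.
Sanity: Σ A_w = 8 = 2^3 = 8 ✓.


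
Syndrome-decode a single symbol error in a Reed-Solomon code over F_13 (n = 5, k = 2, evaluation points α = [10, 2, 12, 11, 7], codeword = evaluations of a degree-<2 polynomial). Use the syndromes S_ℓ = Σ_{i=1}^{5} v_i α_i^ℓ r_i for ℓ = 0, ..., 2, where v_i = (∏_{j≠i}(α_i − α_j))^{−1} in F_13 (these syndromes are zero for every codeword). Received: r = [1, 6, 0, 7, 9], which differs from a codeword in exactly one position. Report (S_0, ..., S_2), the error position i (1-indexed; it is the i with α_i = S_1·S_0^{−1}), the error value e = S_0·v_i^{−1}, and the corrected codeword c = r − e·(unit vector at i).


S = (12, 11, 9), error at position 2, error magnitude e = 1, c = [1, 5, 0, 7, 9].

Step 1: column multipliers v_i = (∏_{j≠i}(α_i − α_j))^{−1} mod 13.
  i = 1 (α = 10): (10−2)(10−12)(10−11)(10−7) = 8·(−2)·(−1)·3 = 48 ≡ 9, so v_1 = 9^{−1} = 3 (mod 13).
  i = 2 (α = 2): (2−10)(2−12)(2−11)(2−7) = (−8)·(−10)·(−9)·(−5) = 3600 ≡ 12, so v_2 = 12^{−1} = 12 (mod 13).
  i = 3 (α = 12): (12−10)(12−2)(12−11)(12−7) = 2·10·1·5 = 100 ≡ 9, so v_3 = 9^{−1} = 3 (mod 13).
  i = 4 (α = 11): (11−10)(11−2)(11−12)(11−7) = 1·9·(−1)·4 = −36 ≡ 3, so v_4 = 3^{−1} = 9 (mod 13).
  i = 5 (α = 7): (7−10)(7−2)(7−12)(7−11) = (−3)·5·(−5)·(−4) = −300 ≡ 12, so v_5 = 12^{−1} = 12 (mod 13).
  v = [3, 12, 3, 9, 12].
Step 2: syndromes of r = [1, 6, 0, 7, 9] (all sums mod 13).
  S_0 = Σ v_i r_i = 3·1 + 12·6 + 3·0 + 9·7 + 12·9 = 246 ≡ 12.
  S_1 = Σ v_i α_i r_i = 3·10·1 + 12·2·6 + 3·12·0 + 9·11·7 + 12·7·9 = 1623 ≡ 11.
  α_i^2 mod 13 = [9, 4, 1, 4, 10].
  S_2 = Σ v_i α_i^2 r_i = 3·9·1 + 12·4·6 + 3·1·0 + 9·4·7 + 12·10·9 = 1647 ≡ 9.
  S = (12, 11, 9) ≠ 0, so r is not a codeword (an error is present).
Step 3: locate the error. For a single error e at position i, S_ℓ = v_i·e·α_i^ℓ, so α_err = S_1/S_0.
  S_0^{−1} = 12^{−1} = 12 (mod 13), so α_err = 11·12 = 132 ≡ 2 = α_2. Error position i = 2.
  Consistency check: S_2/S_1 = 9·6 = 54 ≡ 2 = α_err ✓ (single-error assumption holds).
Step 4: error magnitude e = S_0/v_2 = S_0·∏_{j≠2}(α_2 − α_j) = 12·12 = 144 ≡ 1 (mod 13).
Step 5: correct position 2: c_2 = r_2 − e = 6 − 1 ≡ 5 (mod 13). Hence c = [1, 5, 0, 7, 9].
  Check: interpolating c through the α_i gives m(x) = 6 + 6·x (degree < 2) with m(α_i) = c_i for every i, so c is indeed a codeword.


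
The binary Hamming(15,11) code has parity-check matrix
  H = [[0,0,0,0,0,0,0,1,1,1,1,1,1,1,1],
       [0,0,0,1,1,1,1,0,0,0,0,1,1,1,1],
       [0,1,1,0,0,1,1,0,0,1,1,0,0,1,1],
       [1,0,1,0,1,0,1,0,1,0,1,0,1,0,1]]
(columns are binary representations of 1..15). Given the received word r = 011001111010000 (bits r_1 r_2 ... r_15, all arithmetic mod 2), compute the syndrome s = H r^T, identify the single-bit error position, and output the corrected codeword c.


s = (1, 0, 1, 0)^T, error position = 10, corrected codeword c = 011001111110000

Compute s = H r^T mod 2 one row at a time:
  s_1 = 1 + 1 + 0 + 1 + 0 + 0 + 0 + 0 = 3 ≡ 1 (mod 2).
  s_2 = 0 + 0 + 1 + 1 + 0 + 0 + 0 + 0 = 2 ≡ 0 (mod 2).
  s_3 = 1 + 1 + 1 + 1 + 0 + 1 + 0 + 0 = 5 ≡ 1 (mod 2).
  s_4 = 0 + 1 + 0 + 1 + 1 + 1 + 0 + 0 = 4 ≡ 0 (mod 2).
s = (1, 0, 1, 0)^T — this equals column 10 of H (binary 1010), so error is at position 10.
Correct: flip bit 10 of r = 011001111010000 to get c = 011001111110000.


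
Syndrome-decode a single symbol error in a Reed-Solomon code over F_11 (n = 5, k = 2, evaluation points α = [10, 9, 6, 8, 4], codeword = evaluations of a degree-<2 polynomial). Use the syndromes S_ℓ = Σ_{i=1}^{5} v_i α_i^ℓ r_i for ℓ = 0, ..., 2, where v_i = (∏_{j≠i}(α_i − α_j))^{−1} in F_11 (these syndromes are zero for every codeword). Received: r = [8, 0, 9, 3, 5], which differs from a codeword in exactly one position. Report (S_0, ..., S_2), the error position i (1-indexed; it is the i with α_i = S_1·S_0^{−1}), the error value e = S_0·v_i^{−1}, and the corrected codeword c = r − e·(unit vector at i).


S = (5, 9, 3), error at position 5, error magnitude e = 1, c = [8, 0, 9, 3, 4].

Step 1: column multipliers v_i = (∏_{j≠i}(α_i − α_j))^{−1} mod 11.
  i = 1 (α = 10): (10−9)(10−6)(10−8)(10−4) = 1·4·2·6 = 48 ≡ 4, so v_1 = 4^{−1} = 3 (mod 11).
  i = 2 (α = 9): (9−10)(9−6)(9−8)(9−4) = (−1)·3·1·5 = −15 ≡ 7, so v_2 = 7^{−1} = 8 (mod 11).
  i = 3 (α = 6): (6−10)(6−9)(6−8)(6−4) = (−4)·(−3)·(−2)·2 = −48 ≡ 7, so v_3 = 7^{−1} = 8 (mod 11).
  i = 4 (α = 8): (8−10)(8−9)(8−6)(8−4) = (−2)·(−1)·2·4 = 16 ≡ 5, so v_4 = 5^{−1} = 9 (mod 11).
  i = 5 (α = 4): (4−10)(4−9)(4−6)(4−8) = (−6)·(−5)·(−2)·(−4) = 240 ≡ 9, so v_5 = 9^{−1} = 5 (mod 11).
  v = [3, 8, 8, 9, 5].
Step 2: syndromes of r = [8, 0, 9, 3, 5] (all sums mod 11).
  S_0 = Σ v_i r_i = 3·8 + 8·0 + 8·9 + 9·3 + 5·5 = 148 ≡ 5.
  S_1 = Σ v_i α_i r_i = 3·10·8 + 8·9·0 + 8·6·9 + 9·8·3 + 5·4·5 = 988 ≡ 9.
  α_i^2 mod 11 = [1, 4, 3, 9, 5].
  S_2 = Σ v_i α_i^2 r_i = 3·1·8 + 8·4·0 + 8·3·9 + 9·9·3 + 5·5·5 = 608 ≡ 3.
  S = (5, 9, 3) ≠ 0, so r is not a codeword (an error is present).
Step 3: locate the error. For a single error e at position i, S_ℓ = v_i·e·α_i^ℓ, so α_err = S_1/S_0.
  S_0^{−1} = 5^{−1} = 9 (mod 11), so α_err = 9·9 = 81 ≡ 4 = α_5. Error position i = 5.
  Consistency check: S_2/S_1 = 3·5 = 15 ≡ 4 = α_err ✓ (single-error assumption holds).
Step 4: error magnitude e = S_0/v_5 = S_0·∏_{j≠5}(α_5 − α_j) = 5·9 = 45 ≡ 1 (mod 11).
Step 5: correct position 5: c_5 = r_5 − e = 5 − 1 ≡ 4 (mod 11). Hence c = [8, 0, 9, 3, 4].
  Check: interpolating c through the α_i gives m(x) = 5 + 8·x (degree < 2) with m(α_i) = c_i for every i, so c is indeed a codeword.


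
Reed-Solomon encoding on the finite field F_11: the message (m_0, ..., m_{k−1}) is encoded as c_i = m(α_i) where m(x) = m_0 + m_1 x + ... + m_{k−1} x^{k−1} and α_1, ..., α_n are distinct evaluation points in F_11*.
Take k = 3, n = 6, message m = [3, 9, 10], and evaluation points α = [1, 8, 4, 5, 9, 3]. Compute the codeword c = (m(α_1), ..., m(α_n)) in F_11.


c = [0, 0, 1, 1, 3, 10]

Message polynomial: m(x) = 3 + 9·x + 10·x^2 (mod 11).
For each evaluation point α_i, compute m(α_i) mod 11:
  α_1 = 1: Horner steps 10 → 8 → 0, so m(1) = 0.
  α_2 = 8: Horner steps 10 → 1 → 0, so m(8) = 0.
  α_3 = 4: Horner steps 10 → 5 → 1, so m(4) = 1.
  α_4 = 5: Horner steps 10 → 4 → 1, so m(5) = 1.
  α_5 = 9: Horner steps 10 → 0 → 3, so m(9) = 3.
  α_6 = 3: Horner steps 10 → 6 → 10, so m(3) = 10.
Codeword c = [0, 0, 1, 1, 3, 10] ∈ F_11^6.


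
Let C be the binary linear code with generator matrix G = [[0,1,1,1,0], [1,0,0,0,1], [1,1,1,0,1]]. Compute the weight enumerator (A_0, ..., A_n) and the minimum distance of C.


Weight distribution: A_0 = 1, A_1 = 1, A_2 = 2, A_3 = 2, A_4 = 1, A_5 = 1. Minimum distance d = 1.

Enumerate all 2^3 = 8 messages m ∈ F_2^3.
For each, compute codeword c = mG in F_2^5, then tally its weight.
  m = 000 → c = 00000, weight = 0.
  m = 100 → c = 01110, weight = 3.
  m = 010 → c = 10001, weight = 2.
  m = 110 → c = 11111, weight = 5.
  m = 001 → c = 11101, weight = 4.
  m = 101 → c = 10011, weight = 3.
  m = 011 → c = 01100, weight = 2.
  m = 111 → c = 00010, weight = 1.
Tally weights:
  weight 0: 1 codewords.
  weight 1: 1 codewords.
  weight 2: 2 codewords.
  weight 3: 2 codewords.
  weight 4: 1 codewords.
  weight 5: 1 codewords.
Minimum distance d = smallest w > 0 with A_w > 0 = 1.
Sanity: Σ A_w = 8 = 2^3 = 8 ✓.


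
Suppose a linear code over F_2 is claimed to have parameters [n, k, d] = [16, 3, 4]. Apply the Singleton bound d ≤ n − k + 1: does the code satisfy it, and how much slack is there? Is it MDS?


Singleton RHS = n − k + 1 = 14, slack = 10, bound satisfied, not MDS.

Singleton bound: d ≤ n − k + 1.
Here n = 16, k = 3, so n − k + 1 = 14.
Given d = 4, check d ≤ 14: YES.
Slack = (n − k + 1) − d = 10.
The code is NOT MDS (slack = 10 > 0).
Description: the claimed parameters are [16, 3, 4]_2; such a code would be non-MDS.


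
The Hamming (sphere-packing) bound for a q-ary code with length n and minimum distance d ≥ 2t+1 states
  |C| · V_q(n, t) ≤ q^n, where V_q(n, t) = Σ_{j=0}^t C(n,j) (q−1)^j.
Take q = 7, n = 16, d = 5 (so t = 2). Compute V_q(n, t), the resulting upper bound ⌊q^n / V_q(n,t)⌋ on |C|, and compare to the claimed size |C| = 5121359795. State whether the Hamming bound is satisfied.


V_q(n, t) = 4417, q^n = 33232930569601, Hamming bound = 7523869270, |C| = 5121359795 ≤ bound (satisfied).

Step 1: Compute V_q(n, t) = Σ_{j=0}^2 C(n, j) (q−1)^j.
  j = 0: C(16,0)·(6)^0 = 1·1 = 1.
  j = 1: C(16,1)·(6)^1 = 16·6 = 96.
  j = 2: C(16,2)·(6)^2 = 120·36 = 4320.
  V_q(n, t) = 1 + 96 + 4320 = 4417.
Step 2: q^n = 7^16 = 33232930569601.
Step 3: Hamming bound ⌊q^n / V_q(n,t)⌋ = ⌊33232930569601/4417⌋ = 7523869270.
Step 4: Compare |C| = 5121359795 to 7523869270: satisfied.
The claimed |C| lies below the Hamming bound.


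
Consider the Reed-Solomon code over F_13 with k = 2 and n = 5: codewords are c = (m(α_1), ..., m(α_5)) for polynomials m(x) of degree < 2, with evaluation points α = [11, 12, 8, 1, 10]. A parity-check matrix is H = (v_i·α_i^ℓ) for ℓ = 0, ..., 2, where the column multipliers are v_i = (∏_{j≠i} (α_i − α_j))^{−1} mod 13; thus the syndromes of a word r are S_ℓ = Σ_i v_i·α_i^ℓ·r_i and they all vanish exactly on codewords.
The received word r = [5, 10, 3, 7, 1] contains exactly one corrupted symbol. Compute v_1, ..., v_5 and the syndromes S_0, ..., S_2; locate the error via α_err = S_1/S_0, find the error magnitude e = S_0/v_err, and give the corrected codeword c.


S = (4, 1, 10), error at position 5, error magnitude e = 1, c = [5, 10, 3, 7, 0].

Step 1: column multipliers v_i = (∏_{j≠i}(α_i − α_j))^{−1} mod 13.
  i = 1 (α = 11): (11−12)(11−8)(11−1)(11−10) = (−1)·3·10·1 = −30 ≡ 9, so v_1 = 9^{−1} = 3 (mod 13).
  i = 2 (α = 12): (12−11)(12−8)(12−1)(12−10) = 1·4·11·2 = 88 ≡ 10, so v_2 = 10^{−1} = 4 (mod 13).
  i = 3 (α = 8): (8−11)(8−12)(8−1)(8−10) = (−3)·(−4)·7·(−2) = −168 ≡ 1, so v_3 = 1^{−1} = 1 (mod 13).
  i = 4 (α = 1): (1−11)(1−12)(1−8)(1−10) = (−10)·(−11)·(−7)·(−9) = 6930 ≡ 1, so v_4 = 1^{−1} = 1 (mod 13).
  i = 5 (α = 10): (10−11)(10−12)(10−8)(10−1) = (−1)·(−2)·2·9 = 36 ≡ 10, so v_5 = 10^{−1} = 4 (mod 13).
  v = [3, 4, 1, 1, 4].
Step 2: syndromes of r = [5, 10, 3, 7, 1] (all sums mod 13).
  S_0 = Σ v_i r_i = 3·5 + 4·10 + 1·3 + 1·7 + 4·1 = 69 ≡ 4.
  S_1 = Σ v_i α_i r_i = 3·11·5 + 4·12·10 + 1·8·3 + 1·1·7 + 4·10·1 = 716 ≡ 1.
  α_i^2 mod 13 = [4, 1, 12, 1, 9].
  S_2 = Σ v_i α_i^2 r_i = 3·4·5 + 4·1·10 + 1·12·3 + 1·1·7 + 4·9·1 = 179 ≡ 10.
  S = (4, 1, 10) ≠ 0, so r is not a codeword (an error is present).
Step 3: locate the error. For a single error e at position i, S_ℓ = v_i·e·α_i^ℓ, so α_err = S_1/S_0.
  S_0^{−1} = 4^{−1} = 10 (mod 13), so α_err = 1·10 = 10 ≡ 10 = α_5. Error position i = 5.
  Consistency check: S_2/S_1 = 10·1 = 10 ≡ 10 = α_err ✓ (single-error assumption holds).
Step 4: error magnitude e = S_0/v_5 = S_0·∏_{j≠5}(α_5 − α_j) = 4·10 = 40 ≡ 1 (mod 13).
Step 5: correct position 5: c_5 = r_5 − e = 1 − 1 ≡ 0 (mod 13). Hence c = [5, 10, 3, 7, 0].
  Check: interpolating c through the α_i gives m(x) = 2 + 5·x (degree < 2) with m(α_i) = c_i for every i, so c is indeed a codeword.


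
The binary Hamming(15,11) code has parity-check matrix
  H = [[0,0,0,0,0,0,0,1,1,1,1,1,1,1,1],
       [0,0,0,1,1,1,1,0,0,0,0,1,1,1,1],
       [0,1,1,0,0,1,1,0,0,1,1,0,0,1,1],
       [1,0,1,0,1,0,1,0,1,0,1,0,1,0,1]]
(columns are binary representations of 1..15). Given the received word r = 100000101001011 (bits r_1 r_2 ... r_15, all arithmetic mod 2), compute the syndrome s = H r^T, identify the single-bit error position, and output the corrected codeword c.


s = (0, 0, 1, 0)^T, error position = 2, corrected codeword c = 110000101001011

Compute s = H r^T mod 2 one row at a time:
  s_1 = 0 + 1 + 0 + 0 + 1 + 0 + 1 + 1 = 4 ≡ 0 (mod 2).
  s_2 = 0 + 0 + 0 + 1 + 1 + 0 + 1 + 1 = 4 ≡ 0 (mod 2).
  s_3 = 0 + 0 + 0 + 1 + 0 + 0 + 1 + 1 = 3 ≡ 1 (mod 2).
  s_4 = 1 + 0 + 0 + 1 + 1 + 0 + 0 + 1 = 4 ≡ 0 (mod 2).
s = (0, 0, 1, 0)^T — this equals column 2 of H (binary 0010), so error is at position 2.
Correct: flip bit 2 of r = 100000101001011 to get c = 110000101001011.


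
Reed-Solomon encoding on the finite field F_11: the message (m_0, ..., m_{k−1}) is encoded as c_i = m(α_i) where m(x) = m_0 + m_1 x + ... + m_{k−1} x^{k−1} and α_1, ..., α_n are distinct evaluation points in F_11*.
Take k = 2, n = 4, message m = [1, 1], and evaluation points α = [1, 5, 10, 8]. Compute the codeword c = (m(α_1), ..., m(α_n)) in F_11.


c = [2, 6, 0, 9]

Message polynomial: m(x) = 1 + 1·x (mod 11).
For each evaluation point α_i, compute m(α_i) mod 11:
  α_1 = 1: Horner steps 1 → 2, so m(1) = 2.
  α_2 = 5: Horner steps 1 → 6, so m(5) = 6.
  α_3 = 10: Horner steps 1 → 0, so m(10) = 0.
  α_4 = 8: Horner steps 1 → 9, so m(8) = 9.
Codeword c = [2, 6, 0, 9] ∈ F_11^4.


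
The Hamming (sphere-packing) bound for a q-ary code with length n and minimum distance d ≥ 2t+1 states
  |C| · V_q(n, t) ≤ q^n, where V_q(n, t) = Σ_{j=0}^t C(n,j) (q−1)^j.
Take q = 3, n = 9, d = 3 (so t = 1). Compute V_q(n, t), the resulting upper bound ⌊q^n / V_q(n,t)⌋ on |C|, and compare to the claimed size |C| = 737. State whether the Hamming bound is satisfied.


V_q(n, t) = 19, q^n = 19683, Hamming bound = 1035, |C| = 737 ≤ bound (satisfied).

Step 1: Compute V_q(n, t) = Σ_{j=0}^1 C(n, j) (q−1)^j.
  j = 0: C(9,0)·(2)^0 = 1·1 = 1.
  j = 1: C(9,1)·(2)^1 = 9·2 = 18.
  V_q(n, t) = 1 + 18 = 19.
Step 2: q^n = 3^9 = 19683.
Step 3: Hamming bound ⌊q^n / V_q(n,t)⌋ = ⌊19683/19⌋ = 1035.
Step 4: Compare |C| = 737 to 1035: satisfied.
The claimed |C| lies below the Hamming bound.


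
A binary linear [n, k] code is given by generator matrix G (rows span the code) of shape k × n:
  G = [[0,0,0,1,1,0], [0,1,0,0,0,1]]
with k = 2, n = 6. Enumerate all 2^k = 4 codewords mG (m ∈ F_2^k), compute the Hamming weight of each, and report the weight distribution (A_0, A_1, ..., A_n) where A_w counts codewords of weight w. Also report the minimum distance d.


Weight distribution: A_0 = 1, A_2 = 2, A_4 = 1. Minimum distance d = 2.

Enumerate all 2^2 = 4 messages m ∈ F_2^2.
For each, compute codeword c = mG in F_2^6, then tally its weight.
  m = 00 → c = 000000, weight = 0.
  m = 10 → c = 000110, weight = 2.
  m = 01 → c = 010001, weight = 2.
  m = 11 → c = 010111, weight = 4.
Tally weights:
  weight 0: 1 codewords.
  weight 2: 2 codewords.
  weight 4: 1 codewords.
Minimum distance d = smallest w > 0 with A_w > 0 = 2.
Sanity: Σ A_w = 4 = 2^2 = 4 ✓.


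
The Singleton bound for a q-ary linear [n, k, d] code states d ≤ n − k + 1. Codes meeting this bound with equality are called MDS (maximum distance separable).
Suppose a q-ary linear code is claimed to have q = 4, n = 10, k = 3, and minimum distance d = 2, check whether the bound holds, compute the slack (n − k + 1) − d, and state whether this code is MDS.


Singleton RHS = n − k + 1 = 8, slack = 6, bound satisfied, not MDS.

Singleton bound: d ≤ n − k + 1.
Here n = 10, k = 3, so n − k + 1 = 8.
Given d = 2, check d ≤ 8: YES.
Slack = (n − k + 1) − d = 6.
The code is NOT MDS (slack = 6 > 0).
Description: the claimed parameters are [10, 3, 2]_4; such a code would be non-MDS.
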